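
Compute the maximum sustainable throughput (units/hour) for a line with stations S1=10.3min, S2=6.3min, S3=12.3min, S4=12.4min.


Bottleneck = longest station time
Station times: [10.3, 6.3, 12.3, 12.4]
Max = 12.4 min
Rate = 60 / 12.4
= 4.84 units/hour (bottleneck: 12.4min)


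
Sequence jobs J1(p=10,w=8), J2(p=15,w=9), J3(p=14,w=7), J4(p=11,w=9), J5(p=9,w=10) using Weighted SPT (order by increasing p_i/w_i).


WSPT (Smith's rule): sort by p/w ascending
  J5: p/w = 9/10 = 0.900
  J4: p/w = 11/9 = 1.222
  J1: p/w = 10/8 = 1.250
  J2: p/w = 15/9 = 1.667
  J3: p/w = 14/7 = 2.000
Order: J5 → J4 → J1 → J2 → J3


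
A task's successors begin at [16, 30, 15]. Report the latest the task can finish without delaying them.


LF = min of all successor start times
Successors start at: [16, 30, 15]
LF = min(16, 30, 15)
= 15


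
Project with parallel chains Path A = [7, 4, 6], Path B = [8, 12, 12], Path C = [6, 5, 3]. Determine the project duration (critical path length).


Path A: 7 + 4 + 6 = 17
Path B: 8 + 12 + 12 = 32
Path C: 6 + 5 + 3 = 14
Critical path = longest = max(17, 32, 14)
= 32 (Path B)


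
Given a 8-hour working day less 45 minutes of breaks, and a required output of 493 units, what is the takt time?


Available = 8×60 - 45 = 435 min
Takt time = 435 / 493
= 0.88 min/unit


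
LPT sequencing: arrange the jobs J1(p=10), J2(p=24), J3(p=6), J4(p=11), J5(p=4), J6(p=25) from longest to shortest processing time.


LPT: sort by longest processing time first
  J6: p=25
  J2: p=24
  J4: p=11
  J1: p=10
  J3: p=6
  J5: p=4
Order: J6 → J2 → J4 → J1 → J3 → J5


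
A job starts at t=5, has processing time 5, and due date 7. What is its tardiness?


Completion = start + processing = 5 + 5 = 10
Tardiness = max(0, C - d) = max(0, 10 - 7)
= max(0, 3)
= 3


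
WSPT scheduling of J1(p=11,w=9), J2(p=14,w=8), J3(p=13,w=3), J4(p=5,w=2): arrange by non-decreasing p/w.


WSPT (Smith's rule): sort by p/w ascending
  J1: p/w = 11/9 = 1.222
  J2: p/w = 14/8 = 1.750
  J4: p/w = 5/2 = 2.500
  J3: p/w = 13/3 = 4.333
Order: J1 → J2 → J4 → J3


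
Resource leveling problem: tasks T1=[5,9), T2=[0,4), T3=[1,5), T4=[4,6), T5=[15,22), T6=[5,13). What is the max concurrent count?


Check each time point for overlaps:
  t=5: 3 tasks active (T1, T4, T6)
Max concurrent = 3


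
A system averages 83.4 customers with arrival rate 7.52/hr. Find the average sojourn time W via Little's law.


Little's law: L = λW → W = L / λ
= 83.4 / 7.52
= 11.09 hours


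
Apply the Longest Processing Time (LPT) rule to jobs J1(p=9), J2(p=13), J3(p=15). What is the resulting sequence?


LPT: sort by longest processing time first
  J3: p=15
  J2: p=13
  J1: p=9
Order: J3 → J2 → J1


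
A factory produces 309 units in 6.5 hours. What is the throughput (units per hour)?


Throughput = units / time
= 309 / 6.5
= 47.5 units/hour


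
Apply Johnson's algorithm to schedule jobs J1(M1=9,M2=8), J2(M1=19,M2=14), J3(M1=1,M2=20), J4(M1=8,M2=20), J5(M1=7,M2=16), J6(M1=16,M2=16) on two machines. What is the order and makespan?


Johnson's rule:
Group 1 (M1≤M2, sort by M1): ['J3', 'J5', 'J4', 'J6']
Group 2 (M1>M2, sort desc M2): ['J2', 'J1']
Sequence: J3 → J5 → J4 → J6 → J2 → J1
Makespan calculation:
  J3: M1 done=1, M2 done=21
  J5: M1 done=8, M2 done=37
  J4: M1 done=16, M2 done=57
  J6: M1 done=32, M2 done=73
  J2: M1 done=51, M2 done=87
  J1: M1 done=60, M2 done=95
= Sequence: J3 → J5 → J4 → J6 → J2 → J1, Makespan: 95


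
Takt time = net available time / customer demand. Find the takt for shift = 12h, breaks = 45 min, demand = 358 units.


Available = 12×60 - 45 = 675 min
Takt time = 675 / 358
= 1.89 min/unit


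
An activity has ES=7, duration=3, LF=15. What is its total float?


EF = ES + duration = 7 + 3 = 10
LS = LF - duration = 15 - 3 = 12
Total Float = LF - EF = 15 - 10
(or LS - ES = 12 - 7)
= 5


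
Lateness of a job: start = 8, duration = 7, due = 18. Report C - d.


Completion = 8 + 7 = 15
Lateness = C - d = 15 - 18
= -3


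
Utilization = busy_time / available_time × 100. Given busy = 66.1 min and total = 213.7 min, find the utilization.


Utilization = busy / total × 100
= 66.1 / 213.7 × 100
= 30.9%


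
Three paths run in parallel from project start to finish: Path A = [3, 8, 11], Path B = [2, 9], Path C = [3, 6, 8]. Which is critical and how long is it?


Path A: 3 + 8 + 11 = 22
Path B: 2 + 9 = 11
Path C: 3 + 6 + 8 = 17
Critical path = longest = max(22, 11, 17)
= 22 (Path A)


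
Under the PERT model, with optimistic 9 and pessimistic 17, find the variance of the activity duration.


σ² = ((p - o) / 6)² = (p - o)² / 36
= (17 - 9)² / 36
= 8² / 36
= 64 / 36
= 1.7778


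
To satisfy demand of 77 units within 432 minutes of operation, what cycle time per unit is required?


Cycle time = available time / demand
= 432 / 77
= 5.61 min/unit


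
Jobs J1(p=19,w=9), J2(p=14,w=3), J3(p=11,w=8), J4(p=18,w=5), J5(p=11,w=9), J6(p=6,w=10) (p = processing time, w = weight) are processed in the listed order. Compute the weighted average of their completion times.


Completion times:
  J1: C=19, w×C=9×19=171
  J2: C=33, w×C=3×33=99
  J3: C=44, w×C=8×44=352
  J4: C=62, w×C=5×62=310
  J5: C=73, w×C=9×73=657
  J6: C=79, w×C=10×79=790
Sum w×C = 2379
Sum w = 44
Weighted avg = 2379/44
= 54.07


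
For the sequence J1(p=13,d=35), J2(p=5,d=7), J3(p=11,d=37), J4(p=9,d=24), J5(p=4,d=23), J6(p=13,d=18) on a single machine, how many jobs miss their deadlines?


Completion vs due date:
  J1: C=13, d=35 → on time
  J2: C=18, d=7 → TARDY
  J3: C=29, d=37 → on time
  J4: C=38, d=24 → TARDY
  J5: C=42, d=23 → TARDY
  J6: C=55, d=18 → TARDY
Tardy jobs: J2, J4, J5, J6
Count = 4


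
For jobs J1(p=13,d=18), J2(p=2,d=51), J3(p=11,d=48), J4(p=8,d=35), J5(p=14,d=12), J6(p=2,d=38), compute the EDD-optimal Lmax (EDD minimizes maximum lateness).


EDD order: J5 → J1 → J4 → J6 → J3 → J2
Completion and lateness:
  J5: C=14, d=12, L=14-12=2
  J1: C=27, d=18, L=27-18=9
  J4: C=35, d=35, L=35-35=0
  J6: C=37, d=38, L=37-38=-1
  J3: C=48, d=48, L=48-48=0
  J2: C=50, d=51, L=50-51=-1
Lmax = max(2, 9, 0, -1, 0, -1)
= 9


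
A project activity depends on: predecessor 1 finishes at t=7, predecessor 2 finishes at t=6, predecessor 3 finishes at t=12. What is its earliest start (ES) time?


ES = max of all predecessor completion times
Predecessors: [7, 6, 12]
ES = max(7, 6, 12)
= 12


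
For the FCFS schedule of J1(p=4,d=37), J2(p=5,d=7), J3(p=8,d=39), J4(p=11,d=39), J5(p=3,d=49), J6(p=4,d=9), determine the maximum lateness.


Lateness per job (L = C - d):
  J1: C=4, d=37, L=-33
  J2: C=9, d=7, L=2
  J3: C=17, d=39, L=-22
  J4: C=28, d=39, L=-11
  J5: C=31, d=49, L=-18
  J6: C=35, d=9, L=26
Lmax = max(-33, 2, -22, -11, -18, 26)
= 26


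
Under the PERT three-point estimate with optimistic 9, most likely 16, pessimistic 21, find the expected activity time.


te = (o + 4m + p) / 6
= (9 + 4×16 + 21) / 6
= (9 + 64 + 21) / 6
= 94 / 6
= 15.67


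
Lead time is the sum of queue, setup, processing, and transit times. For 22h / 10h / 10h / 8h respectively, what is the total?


Lead time = queue + setup + processing + transit
= 22 + 10 + 10 + 8
= 50 hours


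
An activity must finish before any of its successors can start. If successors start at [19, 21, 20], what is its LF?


LF = min of all successor start times
Successors start at: [19, 21, 20]
LF = min(19, 21, 20)
= 19


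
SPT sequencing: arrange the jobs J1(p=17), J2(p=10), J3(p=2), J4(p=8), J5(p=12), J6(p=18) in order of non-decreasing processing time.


SPT: sort by shortest processing time
  J3: p=2
  J4: p=8
  J2: p=10
  J5: p=12
  J1: p=17
  J6: p=18
Order: J3 → J4 → J2 → J5 → J1 → J6


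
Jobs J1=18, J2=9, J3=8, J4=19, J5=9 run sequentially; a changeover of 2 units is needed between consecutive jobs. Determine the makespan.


Makespan = Σ processing + (n-1) × setup
= (18 + 9 + 8 + 19 + 9) + (5-1)×2
= 63 + 8
= 71 time units


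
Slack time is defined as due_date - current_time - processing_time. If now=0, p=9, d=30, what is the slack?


Slack = due - current_time - processing
= 30 - 0 - 9
= 21


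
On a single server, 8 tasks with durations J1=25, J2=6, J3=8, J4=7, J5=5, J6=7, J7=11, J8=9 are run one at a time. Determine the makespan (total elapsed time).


Sequential makespan: sum all processing times
= 25 + 6 + 8 + 7 + 5 + 7 + 11 + 9
= 78 time units


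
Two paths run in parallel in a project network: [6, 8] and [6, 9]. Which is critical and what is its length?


Path A: 6 + 8 = 14
Path B: 6 + 9 = 15
Critical path = longest = max(14, 15)
= 15 (Path B)


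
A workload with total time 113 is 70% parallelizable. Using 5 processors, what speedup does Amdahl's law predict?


Amdahl's law: T_p = T × ((1-p) + p/N)
= 113 × ((1-0.7) + 0.7/5)
= 113 × (0.30 + 0.1400)
= 113 × 0.4400
= 49.72
Speedup = 113/49.72
= 2.27×


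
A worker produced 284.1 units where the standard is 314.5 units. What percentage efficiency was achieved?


Efficiency = (actual / standard) × 100
= (284.1 / 314.5) × 100
= 90.3%


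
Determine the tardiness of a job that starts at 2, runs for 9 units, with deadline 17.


Completion = start + processing = 2 + 9 = 11
Tardiness = max(0, C - d) = max(0, 11 - 17)
= max(0, -6)
= 0


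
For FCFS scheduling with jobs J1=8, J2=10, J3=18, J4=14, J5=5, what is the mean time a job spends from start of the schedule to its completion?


Completion times:
  J1: completes at 8
  J2: completes at 18
  J3: completes at 36
  J4: completes at 50
  J5: completes at 55
Sum = 167
Average = 167/5
= 33.40


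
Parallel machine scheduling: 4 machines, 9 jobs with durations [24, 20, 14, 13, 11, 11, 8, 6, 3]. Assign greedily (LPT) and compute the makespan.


Jobs (LPT sorted): [24, 20, 14, 13, 11, 11, 8, 6, 3]
Machines: 4
  J=24 → Machine 1 (load: 0+24=24)
  J=20 → Machine 2 (load: 0+20=20)
  J=14 → Machine 3 (load: 0+14=14)
  J=13 → Machine 4 (load: 0+13=13)
  J=11 → Machine 4 (load: 13+11=24)
  J=11 → Machine 3 (load: 14+11=25)
  J=8 → Machine 2 (load: 20+8=28)
  J=6 → Machine 1 (load: 24+6=30)
  J=3 → Machine 4 (load: 24+3=27)
Machine loads: [30, 28, 25, 27]
Makespan = max = 30 time units


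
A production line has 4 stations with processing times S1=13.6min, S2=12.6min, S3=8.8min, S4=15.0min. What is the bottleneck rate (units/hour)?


Bottleneck = longest station time
Station times: [13.6, 12.6, 8.8, 15.0]
Max = 15.0 min
Rate = 60 / 15.0
= 4.00 units/hour (bottleneck: 15.0min)


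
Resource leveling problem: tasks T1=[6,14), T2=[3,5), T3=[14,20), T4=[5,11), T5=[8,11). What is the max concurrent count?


Check each time point for overlaps:
  t=8: 3 tasks active (T1, T4, T5)
Max concurrent = 3


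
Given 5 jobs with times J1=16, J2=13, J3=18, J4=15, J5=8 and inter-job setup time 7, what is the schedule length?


Makespan = Σ processing + (n-1) × setup
= (16 + 13 + 18 + 15 + 8) + (5-1)×7
= 70 + 28
= 98 time units


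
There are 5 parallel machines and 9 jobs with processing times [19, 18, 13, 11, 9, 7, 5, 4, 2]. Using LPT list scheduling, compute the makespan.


Jobs (LPT sorted): [19, 18, 13, 11, 9, 7, 5, 4, 2]
Machines: 5
  J=19 → Machine 1 (load: 0+19=19)
  J=18 → Machine 2 (load: 0+18=18)
  J=13 → Machine 3 (load: 0+13=13)
  J=11 → Machine 4 (load: 0+11=11)
  J=9 → Machine 5 (load: 0+9=9)
  J=7 → Machine 5 (load: 9+7=16)
  J=5 → Machine 4 (load: 11+5=16)
  J=4 → Machine 3 (load: 13+4=17)
  J=2 → Machine 4 (load: 16+2=18)
Machine loads: [19, 18, 17, 18, 16]
Makespan = max = 19 time units


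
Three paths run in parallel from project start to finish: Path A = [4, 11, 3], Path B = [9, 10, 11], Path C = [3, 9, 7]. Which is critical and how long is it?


Path A: 4 + 11 + 3 = 18
Path B: 9 + 10 + 11 = 30
Path C: 3 + 9 + 7 = 19
Critical path = longest = max(18, 30, 19)
= 30 (Path B)


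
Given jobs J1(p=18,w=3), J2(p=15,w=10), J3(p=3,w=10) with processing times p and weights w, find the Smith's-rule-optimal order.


WSPT (Smith's rule): sort by p/w ascending
  J3: p/w = 3/10 = 0.300
  J2: p/w = 15/10 = 1.500
  J1: p/w = 18/3 = 6.000
Order: J3 → J2 → J1


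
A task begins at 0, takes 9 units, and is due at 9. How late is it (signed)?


Completion = 0 + 9 = 9
Lateness = C - d = 9 - 9
= 0


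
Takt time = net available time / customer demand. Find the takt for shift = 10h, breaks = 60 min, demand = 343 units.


Available = 10×60 - 60 = 540 min
Takt time = 540 / 343
= 1.57 min/unit


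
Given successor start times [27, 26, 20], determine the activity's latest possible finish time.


LF = min of all successor start times
Successors start at: [27, 26, 20]
LF = min(27, 26, 20)
= 20


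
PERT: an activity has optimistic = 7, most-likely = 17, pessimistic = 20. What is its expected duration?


te = (o + 4m + p) / 6
= (7 + 4×17 + 20) / 6
= (7 + 68 + 20) / 6
= 95 / 6
= 15.83


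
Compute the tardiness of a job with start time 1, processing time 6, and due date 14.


Completion = start + processing = 1 + 6 = 7
Tardiness = max(0, C - d) = max(0, 7 - 14)
= max(0, -7)
= 0


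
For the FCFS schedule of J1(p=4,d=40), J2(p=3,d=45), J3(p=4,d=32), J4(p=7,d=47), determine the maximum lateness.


Lateness per job (L = C - d):
  J1: C=4, d=40, L=-36
  J2: C=7, d=45, L=-38
  J3: C=11, d=32, L=-21
  J4: C=18, d=47, L=-29
Lmax = max(-36, -38, -21, -29)
= -21


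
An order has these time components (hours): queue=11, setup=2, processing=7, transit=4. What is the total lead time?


Lead time = queue + setup + processing + transit
= 11 + 2 + 7 + 4
= 24 hours


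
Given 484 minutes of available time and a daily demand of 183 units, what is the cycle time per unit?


Cycle time = available time / demand
= 484 / 183
= 2.64 min/unit


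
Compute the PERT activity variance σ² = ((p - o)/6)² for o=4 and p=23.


σ² = ((p - o) / 6)² = (p - o)² / 36
= (23 - 4)² / 36
= 19² / 36
= 361 / 36
= 10.0278


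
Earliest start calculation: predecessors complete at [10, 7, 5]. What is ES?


ES = max of all predecessor completion times
Predecessors: [10, 7, 5]
ES = max(10, 7, 5)
= 10


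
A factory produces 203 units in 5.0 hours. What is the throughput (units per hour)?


Throughput = units / time
= 203 / 5.0
= 40.6 units/hour


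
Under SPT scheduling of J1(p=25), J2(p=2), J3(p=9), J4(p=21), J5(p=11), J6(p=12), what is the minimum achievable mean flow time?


SPT order: J2 → J3 → J5 → J6 → J4 → J1
Completion times:
  J2: C=2
  J3: C=11
  J5: C=22
  J6: C=34
  J4: C=55
  J1: C=80
Sum = 204, n = 6
Mean flow = 204/6
= 34.00


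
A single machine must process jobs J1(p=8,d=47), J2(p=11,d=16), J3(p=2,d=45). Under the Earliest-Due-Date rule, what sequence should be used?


EDD: sort by earliest due date
  J2: d=16, p=11
  J3: d=45, p=2
  J1: d=47, p=8
Order: J2 → J3 → J1


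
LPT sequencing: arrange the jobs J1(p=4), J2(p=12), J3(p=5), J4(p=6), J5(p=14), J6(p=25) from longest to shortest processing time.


LPT: sort by longest processing time first
  J6: p=25
  J5: p=14
  J2: p=12
  J4: p=6
  J3: p=5
  J1: p=4
Order: J6 → J5 → J2 → J4 → J3 → J1


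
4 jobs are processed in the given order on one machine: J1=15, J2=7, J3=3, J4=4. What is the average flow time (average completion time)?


Completion times:
  J1: completes at 15
  J2: completes at 22
  J3: completes at 25
  J4: completes at 29
Sum = 91
Average = 91/4
= 22.75


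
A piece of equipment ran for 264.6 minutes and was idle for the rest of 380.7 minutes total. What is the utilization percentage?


Utilization = busy / total × 100
= 264.6 / 380.7 × 100
= 69.5%


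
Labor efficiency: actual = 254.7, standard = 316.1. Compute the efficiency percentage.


Efficiency = (actual / standard) × 100
= (254.7 / 316.1) × 100
= 80.6%


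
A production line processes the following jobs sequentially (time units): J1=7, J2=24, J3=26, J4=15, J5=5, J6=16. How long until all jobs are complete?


Sequential makespan: sum all processing times
= 7 + 24 + 26 + 15 + 5 + 16
= 93 time units


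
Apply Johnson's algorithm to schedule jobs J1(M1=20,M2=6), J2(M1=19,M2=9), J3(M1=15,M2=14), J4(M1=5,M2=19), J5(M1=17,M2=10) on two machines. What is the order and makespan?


Johnson's rule:
Group 1 (M1≤M2, sort by M1): ['J4']
Group 2 (M1>M2, sort desc M2): ['J3', 'J5', 'J2', 'J1']
Sequence: J4 → J3 → J5 → J2 → J1
Makespan calculation:
  J4: M1 done=5, M2 done=24
  J3: M1 done=20, M2 done=38
  J5: M1 done=37, M2 done=48
  J2: M1 done=56, M2 done=65
  J1: M1 done=76, M2 done=82
= Sequence: J4 → J3 → J5 → J2 → J1, Makespan: 82


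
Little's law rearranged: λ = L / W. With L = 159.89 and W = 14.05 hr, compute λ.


Little's law: L = λW → λ = L / W
= 159.89 / 14.05
= 11.38 per hour


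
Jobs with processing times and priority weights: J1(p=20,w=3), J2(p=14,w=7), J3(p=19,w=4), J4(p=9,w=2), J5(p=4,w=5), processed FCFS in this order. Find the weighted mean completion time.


Completion times:
  J1: C=20, w×C=3×20=60
  J2: C=34, w×C=7×34=238
  J3: C=53, w×C=4×53=212
  J4: C=62, w×C=2×62=124
  J5: C=66, w×C=5×66=330
Sum w×C = 964
Sum w = 21
Weighted avg = 964/21
= 45.90


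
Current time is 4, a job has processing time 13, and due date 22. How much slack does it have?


Slack = due - current_time - processing
= 22 - 4 - 13
= 5


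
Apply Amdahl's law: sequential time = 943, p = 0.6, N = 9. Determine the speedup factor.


Amdahl's law: T_p = T × ((1-p) + p/N)
= 943 × ((1-0.6) + 0.6/9)
= 943 × (0.40 + 0.0667)
= 943 × 0.4667
= 440.07
Speedup = 943/440.07
= 2.14×


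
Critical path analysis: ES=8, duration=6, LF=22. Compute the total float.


EF = ES + duration = 8 + 6 = 14
LS = LF - duration = 22 - 6 = 16
Total Float = LF - EF = 22 - 14
(or LS - ES = 16 - 8)
= 8


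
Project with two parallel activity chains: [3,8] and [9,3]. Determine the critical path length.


Path A: 3 + 8 = 11
Path B: 9 + 3 = 12
Critical path = longest = max(11, 12)
= 12 (Path B)


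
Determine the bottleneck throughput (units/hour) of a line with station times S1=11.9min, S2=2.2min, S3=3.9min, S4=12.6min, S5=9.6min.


Bottleneck = longest station time
Station times: [11.9, 2.2, 3.9, 12.6, 9.6]
Max = 12.6 min
Rate = 60 / 12.6
= 4.76 units/hour (bottleneck: 12.6min)


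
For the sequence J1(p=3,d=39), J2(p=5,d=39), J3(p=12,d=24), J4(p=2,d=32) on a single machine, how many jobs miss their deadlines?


Completion vs due date:
  J1: C=3, d=39 → on time
  J2: C=8, d=39 → on time
  J3: C=20, d=24 → on time
  J4: C=22, d=32 → on time
Tardy jobs: none
Count = 0


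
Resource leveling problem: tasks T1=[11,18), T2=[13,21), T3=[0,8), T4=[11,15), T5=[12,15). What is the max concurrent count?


Check each time point for overlaps:
  t=13: 4 tasks active (T1, T2, T4, T5)
Max concurrent = 4


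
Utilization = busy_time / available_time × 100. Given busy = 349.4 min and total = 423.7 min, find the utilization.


Utilization = busy / total × 100
= 349.4 / 423.7 × 100
= 82.5%


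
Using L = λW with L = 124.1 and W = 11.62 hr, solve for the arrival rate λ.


Little's law: L = λW → λ = L / W
= 124.1 / 11.62
= 10.68 per hour


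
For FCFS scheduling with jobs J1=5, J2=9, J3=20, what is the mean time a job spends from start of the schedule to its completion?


Completion times:
  J1: completes at 5
  J2: completes at 14
  J3: completes at 34
Sum = 53
Average = 53/3
= 17.67


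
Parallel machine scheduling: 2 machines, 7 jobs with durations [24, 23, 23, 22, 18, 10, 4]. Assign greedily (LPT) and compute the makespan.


Jobs (LPT sorted): [24, 23, 23, 22, 18, 10, 4]
Machines: 2
  J=24 → Machine 1 (load: 0+24=24)
  J=23 → Machine 2 (load: 0+23=23)
  J=23 → Machine 2 (load: 23+23=46)
  J=22 → Machine 1 (load: 24+22=46)
  J=18 → Machine 1 (load: 46+18=64)
  J=10 → Machine 2 (load: 46+10=56)
  J=4 → Machine 2 (load: 56+4=60)
Machine loads: [64, 60]
Makespan = max = 64 time units


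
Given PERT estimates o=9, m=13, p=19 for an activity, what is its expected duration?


te = (o + 4m + p) / 6
= (9 + 4×13 + 19) / 6
= (9 + 52 + 19) / 6
= 80 / 6
= 13.33


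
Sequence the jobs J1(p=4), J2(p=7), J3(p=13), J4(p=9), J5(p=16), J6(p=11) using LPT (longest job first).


LPT: sort by longest processing time first
  J5: p=16
  J3: p=13
  J6: p=11
  J4: p=9
  J2: p=7
  J1: p=4
Order: J5 → J3 → J6 → J4 → J2 → J1


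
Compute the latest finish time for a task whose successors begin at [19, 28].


LF = min of all successor start times
Successors start at: [19, 28]
LF = min(19, 28)
= 19


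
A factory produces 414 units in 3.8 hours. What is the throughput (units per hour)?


Throughput = units / time
= 414 / 3.8
= 108.9 units/hour


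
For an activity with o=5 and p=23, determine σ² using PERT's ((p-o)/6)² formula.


σ² = ((p - o) / 6)² = (p - o)² / 36
= (23 - 5)² / 36
= 18² / 36
= 324 / 36
= 9.0000


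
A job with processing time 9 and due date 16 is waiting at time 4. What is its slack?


Slack = due - current_time - processing
= 16 - 4 - 9
= 3


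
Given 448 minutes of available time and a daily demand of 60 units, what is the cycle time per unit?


Cycle time = available time / demand
= 448 / 60
= 7.47 min/unit


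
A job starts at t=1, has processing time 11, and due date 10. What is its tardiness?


Completion = start + processing = 1 + 11 = 12
Tardiness = max(0, C - d) = max(0, 12 - 10)
= max(0, 2)
= 2


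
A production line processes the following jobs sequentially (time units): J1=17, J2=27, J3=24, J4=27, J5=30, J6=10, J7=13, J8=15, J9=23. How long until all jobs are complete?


Sequential makespan: sum all processing times
= 17 + 27 + 24 + 27 + 30 + 10 + 13 + 15 + 23
= 186 time units


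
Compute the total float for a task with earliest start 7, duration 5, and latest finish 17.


EF = ES + duration = 7 + 5 = 12
LS = LF - duration = 17 - 5 = 12
Total Float = LF - EF = 17 - 12
(or LS - ES = 12 - 7)
= 5


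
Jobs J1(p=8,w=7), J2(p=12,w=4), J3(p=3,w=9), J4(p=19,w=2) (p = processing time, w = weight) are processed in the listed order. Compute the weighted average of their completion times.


Completion times:
  J1: C=8, w×C=7×8=56
  J2: C=20, w×C=4×20=80
  J3: C=23, w×C=9×23=207
  J4: C=42, w×C=2×42=84
Sum w×C = 427
Sum w = 22
Weighted avg = 427/22
= 19.41


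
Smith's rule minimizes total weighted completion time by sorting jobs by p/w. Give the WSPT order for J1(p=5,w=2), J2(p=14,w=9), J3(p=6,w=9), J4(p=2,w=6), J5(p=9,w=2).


WSPT (Smith's rule): sort by p/w ascending
  J4: p/w = 2/6 = 0.333
  J3: p/w = 6/9 = 0.667
  J2: p/w = 14/9 = 1.556
  J1: p/w = 5/2 = 2.500
  J5: p/w = 9/2 = 4.500
Order: J4 → J3 → J2 → J1 → J5


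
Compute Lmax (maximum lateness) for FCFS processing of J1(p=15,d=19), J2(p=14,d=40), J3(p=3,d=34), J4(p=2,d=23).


Lateness per job (L = C - d):
  J1: C=15, d=19, L=-4
  J2: C=29, d=40, L=-11
  J3: C=32, d=34, L=-2
  J4: C=34, d=23, L=11
Lmax = max(-4, -11, -2, 11)
= 11


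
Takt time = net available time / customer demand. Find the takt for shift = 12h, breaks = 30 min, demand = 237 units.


Available = 12×60 - 30 = 690 min
Takt time = 690 / 237
= 2.91 min/unit


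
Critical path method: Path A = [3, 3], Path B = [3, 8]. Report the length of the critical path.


Path A: 3 + 3 = 6
Path B: 3 + 8 = 11
Critical path = longest = max(6, 11)
= 11 (Path B)


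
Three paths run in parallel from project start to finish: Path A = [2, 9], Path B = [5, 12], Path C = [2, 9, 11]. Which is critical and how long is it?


Path A: 2 + 9 = 11
Path B: 5 + 12 = 17
Path C: 2 + 9 + 11 = 22
Critical path = longest = max(11, 17, 22)
= 22 (Path C)


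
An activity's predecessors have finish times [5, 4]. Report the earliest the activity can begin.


ES = max of all predecessor completion times
Predecessors: [5, 4]
ES = max(5, 4)
= 5


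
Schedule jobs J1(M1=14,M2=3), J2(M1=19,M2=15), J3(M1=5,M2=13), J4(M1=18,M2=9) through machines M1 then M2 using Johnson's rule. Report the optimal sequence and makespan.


Johnson's rule:
Group 1 (M1≤M2, sort by M1): ['J3']
Group 2 (M1>M2, sort desc M2): ['J2', 'J4', 'J1']
Sequence: J3 → J2 → J4 → J1
Makespan calculation:
  J3: M1 done=5, M2 done=18
  J2: M1 done=24, M2 done=39
  J4: M1 done=42, M2 done=51
  J1: M1 done=56, M2 done=59
= Sequence: J3 → J2 → J4 → J1, Makespan: 59


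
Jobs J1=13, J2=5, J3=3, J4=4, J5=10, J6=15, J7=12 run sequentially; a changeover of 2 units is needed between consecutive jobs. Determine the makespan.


Makespan = Σ processing + (n-1) × setup
= (13 + 5 + 3 + 4 + 10 + 15 + 12) + (7-1)×2
= 62 + 12
= 74 time units


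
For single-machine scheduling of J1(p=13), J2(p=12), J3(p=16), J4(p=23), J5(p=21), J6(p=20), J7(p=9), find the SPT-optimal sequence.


SPT: sort by shortest processing time
  J7: p=9
  J2: p=12
  J1: p=13
  J3: p=16
  J6: p=20
  J5: p=21
  J4: p=23
Order: J7 → J2 → J1 → J3 → J6 → J5 → J4


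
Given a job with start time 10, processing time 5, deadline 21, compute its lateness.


Completion = 10 + 5 = 15
Lateness = C - d = 15 - 21
= -6


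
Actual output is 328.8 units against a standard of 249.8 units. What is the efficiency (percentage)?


Efficiency = (actual / standard) × 100
= (328.8 / 249.8) × 100
= 131.6%


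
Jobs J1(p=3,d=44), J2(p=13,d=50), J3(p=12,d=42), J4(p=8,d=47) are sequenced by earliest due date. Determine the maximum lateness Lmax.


EDD order: J3 → J1 → J4 → J2
Completion and lateness:
  J3: C=12, d=42, L=12-42=-30
  J1: C=15, d=44, L=15-44=-29
  J4: C=23, d=47, L=23-47=-24
  J2: C=36, d=50, L=36-50=-14
Lmax = max(-30, -29, -24, -14)
= -14


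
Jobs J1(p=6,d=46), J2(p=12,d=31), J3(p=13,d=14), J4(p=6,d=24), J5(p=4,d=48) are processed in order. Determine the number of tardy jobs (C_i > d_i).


Completion vs due date:
  J1: C=6, d=46 → on time
  J2: C=18, d=31 → on time
  J3: C=31, d=14 → TARDY
  J4: C=37, d=24 → TARDY
  J5: C=41, d=48 → on time
Tardy jobs: J3, J4
Count = 2


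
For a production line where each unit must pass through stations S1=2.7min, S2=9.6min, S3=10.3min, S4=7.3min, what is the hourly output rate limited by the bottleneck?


Bottleneck = longest station time
Station times: [2.7, 9.6, 10.3, 7.3]
Max = 10.3 min
Rate = 60 / 10.3
= 5.83 units/hour (bottleneck: 10.3min)


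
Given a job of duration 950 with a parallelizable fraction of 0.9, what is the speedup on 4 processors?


Amdahl's law: T_p = T × ((1-p) + p/N)
= 950 × ((1-0.9) + 0.9/4)
= 950 × (0.10 + 0.2250)
= 950 × 0.3250
= 308.75
Speedup = 950/308.75
= 3.08×


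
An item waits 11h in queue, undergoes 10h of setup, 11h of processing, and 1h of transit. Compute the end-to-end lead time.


Lead time = queue + setup + processing + transit
= 11 + 10 + 11 + 1
= 33 hours


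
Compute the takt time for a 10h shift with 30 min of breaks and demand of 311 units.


Available = 10×60 - 30 = 570 min
Takt time = 570 / 311
= 1.83 min/unit


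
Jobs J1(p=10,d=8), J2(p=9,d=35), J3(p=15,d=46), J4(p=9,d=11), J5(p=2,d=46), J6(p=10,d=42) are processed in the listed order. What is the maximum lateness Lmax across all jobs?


Lateness per job (L = C - d):
  J1: C=10, d=8, L=2
  J2: C=19, d=35, L=-16
  J3: C=34, d=46, L=-12
  J4: C=43, d=11, L=32
  J5: C=45, d=46, L=-1
  J6: C=55, d=42, L=13
Lmax = max(2, -16, -12, 32, -1, 13)
= 32


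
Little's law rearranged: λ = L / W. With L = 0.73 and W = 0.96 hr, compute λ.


Little's law: L = λW → λ = L / W
= 0.73 / 0.96
= 0.76 per hour


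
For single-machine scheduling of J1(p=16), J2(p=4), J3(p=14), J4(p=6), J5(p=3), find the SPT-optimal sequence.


SPT: sort by shortest processing time
  J5: p=3
  J2: p=4
  J4: p=6
  J3: p=14
  J1: p=16
Order: J5 → J2 → J4 → J3 → J1


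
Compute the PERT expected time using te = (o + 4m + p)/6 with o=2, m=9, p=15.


te = (o + 4m + p) / 6
= (2 + 4×9 + 15) / 6
= (2 + 36 + 15) / 6
= 53 / 6
= 8.83


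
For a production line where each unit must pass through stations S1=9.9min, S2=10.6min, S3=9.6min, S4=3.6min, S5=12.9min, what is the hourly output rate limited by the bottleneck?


Bottleneck = longest station time
Station times: [9.9, 10.6, 9.6, 3.6, 12.9]
Max = 12.9 min
Rate = 60 / 12.9
= 4.65 units/hour (bottleneck: 12.9min)


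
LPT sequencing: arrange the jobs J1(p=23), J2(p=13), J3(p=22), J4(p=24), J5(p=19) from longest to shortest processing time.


LPT: sort by longest processing time first
  J4: p=24
  J1: p=23
  J3: p=22
  J5: p=19
  J2: p=13
Order: J4 → J1 → J3 → J5 → J2


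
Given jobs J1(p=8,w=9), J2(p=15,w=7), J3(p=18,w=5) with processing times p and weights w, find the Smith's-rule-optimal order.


WSPT (Smith's rule): sort by p/w ascending
  J1: p/w = 8/9 = 0.889
  J2: p/w = 15/7 = 2.143
  J3: p/w = 18/5 = 3.600
Order: J1 → J2 → J3


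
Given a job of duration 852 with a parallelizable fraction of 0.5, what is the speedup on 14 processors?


Amdahl's law: T_p = T × ((1-p) + p/N)
= 852 × ((1-0.5) + 0.5/14)
= 852 × (0.50 + 0.0357)
= 852 × 0.5357
= 456.43
Speedup = 852/456.43
= 1.87×


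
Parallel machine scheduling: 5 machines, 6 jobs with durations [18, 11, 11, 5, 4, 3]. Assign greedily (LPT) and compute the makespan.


Jobs (LPT sorted): [18, 11, 11, 5, 4, 3]
Machines: 5
  J=18 → Machine 1 (load: 0+18=18)
  J=11 → Machine 2 (load: 0+11=11)
  J=11 → Machine 3 (load: 0+11=11)
  J=5 → Machine 4 (load: 0+5=5)
  J=4 → Machine 5 (load: 0+4=4)
  J=3 → Machine 5 (load: 4+3=7)
Machine loads: [18, 11, 11, 5, 7]
Makespan = max = 18 time units


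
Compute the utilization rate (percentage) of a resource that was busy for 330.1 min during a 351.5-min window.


Utilization = busy / total × 100
= 330.1 / 351.5 × 100
= 93.9%


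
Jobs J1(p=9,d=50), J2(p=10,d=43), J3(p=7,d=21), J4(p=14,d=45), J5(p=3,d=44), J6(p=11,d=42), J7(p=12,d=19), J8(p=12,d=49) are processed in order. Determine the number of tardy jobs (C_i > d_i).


Completion vs due date:
  J1: C=9, d=50 → on time
  J2: C=19, d=43 → on time
  J3: C=26, d=21 → TARDY
  J4: C=40, d=45 → on time
  J5: C=43, d=44 → on time
  J6: C=54, d=42 → TARDY
  J7: C=66, d=19 → TARDY
  J8: C=78, d=49 → TARDY
Tardy jobs: J3, J6, J7, J8
Count = 4


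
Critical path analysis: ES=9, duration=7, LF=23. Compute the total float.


EF = ES + duration = 9 + 7 = 16
LS = LF - duration = 23 - 7 = 16
Total Float = LF - EF = 23 - 16
(or LS - ES = 16 - 9)
= 7


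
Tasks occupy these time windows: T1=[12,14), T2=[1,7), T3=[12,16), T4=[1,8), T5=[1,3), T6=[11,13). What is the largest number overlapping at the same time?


Check each time point for overlaps:
  t=1: 3 tasks active (T2, T4, T5)
Max concurrent = 3


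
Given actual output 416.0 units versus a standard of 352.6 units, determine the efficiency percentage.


Efficiency = (actual / standard) × 100
= (416.0 / 352.6) × 100
= 118.0%


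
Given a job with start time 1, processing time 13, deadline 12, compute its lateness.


Completion = 1 + 13 = 14
Lateness = C - d = 14 - 12
= 2


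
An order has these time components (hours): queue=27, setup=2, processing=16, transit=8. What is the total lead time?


Lead time = queue + setup + processing + transit
= 27 + 2 + 16 + 8
= 53 hours


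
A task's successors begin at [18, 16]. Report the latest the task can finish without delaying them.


LF = min of all successor start times
Successors start at: [18, 16]
LF = min(18, 16)
= 16


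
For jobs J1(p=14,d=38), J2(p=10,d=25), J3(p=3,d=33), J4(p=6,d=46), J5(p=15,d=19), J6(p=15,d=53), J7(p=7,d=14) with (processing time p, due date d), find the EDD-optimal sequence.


EDD: sort by earliest due date
  J7: d=14, p=7
  J5: d=19, p=15
  J2: d=25, p=10
  J3: d=33, p=3
  J1: d=38, p=14
  J4: d=46, p=6
  J6: d=53, p=15
Order: J7 → J5 → J2 → J3 → J1 → J4 → J6


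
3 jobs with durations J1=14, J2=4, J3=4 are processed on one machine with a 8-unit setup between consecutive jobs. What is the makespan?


Makespan = Σ processing + (n-1) × setup
= (14 + 4 + 4) + (3-1)×8
= 22 + 16
= 38 time units


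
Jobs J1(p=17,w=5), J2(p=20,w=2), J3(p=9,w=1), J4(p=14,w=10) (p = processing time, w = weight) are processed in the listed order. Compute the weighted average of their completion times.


Completion times:
  J1: C=17, w×C=5×17=85
  J2: C=37, w×C=2×37=74
  J3: C=46, w×C=1×46=46
  J4: C=60, w×C=10×60=600
Sum w×C = 805
Sum w = 18
Weighted avg = 805/18
= 44.72


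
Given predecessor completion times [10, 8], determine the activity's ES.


ES = max of all predecessor completion times
Predecessors: [10, 8]
ES = max(10, 8)
= 10


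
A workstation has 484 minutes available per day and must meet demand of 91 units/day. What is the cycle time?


Cycle time = available time / demand
= 484 / 91
= 5.32 min/unit


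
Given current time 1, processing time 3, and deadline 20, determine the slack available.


Slack = due - current_time - processing
= 20 - 1 - 3
= 16


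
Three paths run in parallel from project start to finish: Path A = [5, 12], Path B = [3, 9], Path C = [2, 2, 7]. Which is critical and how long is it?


Path A: 5 + 12 = 17
Path B: 3 + 9 = 12
Path C: 2 + 2 + 7 = 11
Critical path = longest = max(17, 12, 11)
= 17 (Path A)


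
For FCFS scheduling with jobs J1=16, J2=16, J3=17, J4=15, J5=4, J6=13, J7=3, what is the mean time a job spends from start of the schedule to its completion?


Completion times:
  J1: completes at 16
  J2: completes at 32
  J3: completes at 49
  J4: completes at 64
  J5: completes at 68
  J6: completes at 81
  J7: completes at 84
Sum = 394
Average = 394/7
= 56.29


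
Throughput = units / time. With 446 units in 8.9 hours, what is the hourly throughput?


Throughput = units / time
= 446 / 8.9
= 50.1 units/hour


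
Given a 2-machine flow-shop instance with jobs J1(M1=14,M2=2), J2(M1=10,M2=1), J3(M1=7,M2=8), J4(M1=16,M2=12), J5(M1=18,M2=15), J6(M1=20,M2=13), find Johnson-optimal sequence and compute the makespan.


Johnson's rule:
Group 1 (M1≤M2, sort by M1): ['J3']
Group 2 (M1>M2, sort desc M2): ['J5', 'J6', 'J4', 'J1', 'J2']
Sequence: J3 → J5 → J6 → J4 → J1 → J2
Makespan calculation:
  J3: M1 done=7, M2 done=15
  J5: M1 done=25, M2 done=40
  J6: M1 done=45, M2 done=58
  J4: M1 done=61, M2 done=73
  J1: M1 done=75, M2 done=77
  J2: M1 done=85, M2 done=86
= Sequence: J3 → J5 → J6 → J4 → J1 → J2, Makespan: 86


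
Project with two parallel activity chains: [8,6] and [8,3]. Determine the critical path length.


Path A: 8 + 6 = 14
Path B: 8 + 3 = 11
Critical path = longest = max(14, 11)
= 14 (Path A)


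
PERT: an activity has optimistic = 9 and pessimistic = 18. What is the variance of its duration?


σ² = ((p - o) / 6)² = (p - o)² / 36
= (18 - 9)² / 36
= 9² / 36
= 81 / 36
= 2.2500


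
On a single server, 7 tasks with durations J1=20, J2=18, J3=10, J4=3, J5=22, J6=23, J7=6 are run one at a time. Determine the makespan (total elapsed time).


Sequential makespan: sum all processing times
= 20 + 18 + 10 + 3 + 22 + 23 + 6
= 102 time units


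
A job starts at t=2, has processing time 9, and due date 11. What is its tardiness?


Completion = start + processing = 2 + 9 = 11
Tardiness = max(0, C - d) = max(0, 11 - 11)
= max(0, 0)
= 0


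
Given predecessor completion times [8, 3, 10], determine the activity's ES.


ES = max of all predecessor completion times
Predecessors: [8, 3, 10]
ES = max(8, 3, 10)
= 10


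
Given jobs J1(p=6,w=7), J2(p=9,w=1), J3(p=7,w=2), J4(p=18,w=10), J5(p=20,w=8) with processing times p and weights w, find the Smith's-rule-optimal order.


WSPT (Smith's rule): sort by p/w ascending
  J1: p/w = 6/7 = 0.857
  J4: p/w = 18/10 = 1.800
  J5: p/w = 20/8 = 2.500
  J3: p/w = 7/2 = 3.500
  J2: p/w = 9/1 = 9.000
Order: J1 → J4 → J5 → J3 → J2


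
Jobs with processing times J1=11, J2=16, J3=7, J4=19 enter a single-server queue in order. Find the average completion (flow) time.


Completion times:
  J1: completes at 11
  J2: completes at 27
  J3: completes at 34
  J4: completes at 53
Sum = 125
Average = 125/4
= 31.25


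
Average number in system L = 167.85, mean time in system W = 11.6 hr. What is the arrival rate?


Little's law: L = λW → λ = L / W
= 167.85 / 11.6
= 14.47 per hour


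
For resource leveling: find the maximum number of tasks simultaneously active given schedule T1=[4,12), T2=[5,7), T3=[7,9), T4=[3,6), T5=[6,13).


Check each time point for overlaps:
  t=5: 3 tasks active (T1, T2, T4)
Max concurrent = 3


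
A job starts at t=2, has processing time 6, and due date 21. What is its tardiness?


Completion = start + processing = 2 + 6 = 8
Tardiness = max(0, C - d) = max(0, 8 - 21)
= max(0, -13)
= 0


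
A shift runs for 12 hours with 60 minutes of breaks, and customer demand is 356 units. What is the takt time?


Available = 12×60 - 60 = 660 min
Takt time = 660 / 356
= 1.85 min/unit


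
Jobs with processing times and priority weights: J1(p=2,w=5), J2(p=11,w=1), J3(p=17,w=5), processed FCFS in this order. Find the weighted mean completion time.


Completion times:
  J1: C=2, w×C=5×2=10
  J2: C=13, w×C=1×13=13
  J3: C=30, w×C=5×30=150
Sum w×C = 173
Sum w = 11
Weighted avg = 173/11
= 15.73


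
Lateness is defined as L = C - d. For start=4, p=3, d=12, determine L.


Completion = 4 + 3 = 7
Lateness = C - d = 7 - 12
= -5


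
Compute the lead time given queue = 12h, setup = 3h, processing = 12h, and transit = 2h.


Lead time = queue + setup + processing + transit
= 12 + 3 + 12 + 2
= 29 hours


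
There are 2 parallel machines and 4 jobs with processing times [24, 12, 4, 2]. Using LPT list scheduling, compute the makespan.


Jobs (LPT sorted): [24, 12, 4, 2]
Machines: 2
  J=24 → Machine 1 (load: 0+24=24)
  J=12 → Machine 2 (load: 0+12=12)
  J=4 → Machine 2 (load: 12+4=16)
  J=2 → Machine 2 (load: 16+2=18)
Machine loads: [24, 18]
Makespan = max = 24 time units


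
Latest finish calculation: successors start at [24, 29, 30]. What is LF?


LF = min of all successor start times
Successors start at: [24, 29, 30]
LF = min(24, 29, 30)
= 24


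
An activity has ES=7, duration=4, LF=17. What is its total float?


EF = ES + duration = 7 + 4 = 11
LS = LF - duration = 17 - 4 = 13
Total Float = LF - EF = 17 - 11
(or LS - ES = 13 - 7)
= 6


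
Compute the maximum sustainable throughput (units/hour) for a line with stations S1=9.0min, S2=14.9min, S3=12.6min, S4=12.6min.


Bottleneck = longest station time
Station times: [9.0, 14.9, 12.6, 12.6]
Max = 14.9 min
Rate = 60 / 14.9
= 4.03 units/hour (bottleneck: 14.9min)


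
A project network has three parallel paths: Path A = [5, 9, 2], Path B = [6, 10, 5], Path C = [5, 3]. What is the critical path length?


Path A: 5 + 9 + 2 = 16
Path B: 6 + 10 + 5 = 21
Path C: 5 + 3 = 8
Critical path = longest = max(16, 21, 8)
= 21 (Path B)


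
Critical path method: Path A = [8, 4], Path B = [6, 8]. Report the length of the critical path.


Path A: 8 + 4 = 12
Path B: 6 + 8 = 14
Critical path = longest = max(12, 14)
= 14 (Path B)


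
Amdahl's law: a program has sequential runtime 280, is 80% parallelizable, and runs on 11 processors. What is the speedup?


Amdahl's law: T_p = T × ((1-p) + p/N)
= 280 × ((1-0.8) + 0.8/11)
= 280 × (0.20 + 0.0727)
= 280 × 0.2727
= 76.36
Speedup = 280/76.36
= 3.67×


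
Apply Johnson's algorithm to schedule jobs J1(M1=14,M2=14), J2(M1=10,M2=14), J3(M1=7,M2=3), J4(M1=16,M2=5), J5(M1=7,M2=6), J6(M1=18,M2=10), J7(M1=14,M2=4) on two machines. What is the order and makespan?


Johnson's rule:
Group 1 (M1≤M2, sort by M1): ['J2', 'J1']
Group 2 (M1>M2, sort desc M2): ['J6', 'J5', 'J4', 'J7', 'J3']
Sequence: J2 → J1 → J6 → J5 → J4 → J7 → J3
Makespan calculation:
  J2: M1 done=10, M2 done=24
  J1: M1 done=24, M2 done=38
  J6: M1 done=42, M2 done=52
  J5: M1 done=49, M2 done=58
  J4: M1 done=65, M2 done=70
  J7: M1 done=79, M2 done=83
  J3: M1 done=86, M2 done=89
= Sequence: J2 → J1 → J6 → J5 → J4 → J7 → J3, Makespan: 89
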